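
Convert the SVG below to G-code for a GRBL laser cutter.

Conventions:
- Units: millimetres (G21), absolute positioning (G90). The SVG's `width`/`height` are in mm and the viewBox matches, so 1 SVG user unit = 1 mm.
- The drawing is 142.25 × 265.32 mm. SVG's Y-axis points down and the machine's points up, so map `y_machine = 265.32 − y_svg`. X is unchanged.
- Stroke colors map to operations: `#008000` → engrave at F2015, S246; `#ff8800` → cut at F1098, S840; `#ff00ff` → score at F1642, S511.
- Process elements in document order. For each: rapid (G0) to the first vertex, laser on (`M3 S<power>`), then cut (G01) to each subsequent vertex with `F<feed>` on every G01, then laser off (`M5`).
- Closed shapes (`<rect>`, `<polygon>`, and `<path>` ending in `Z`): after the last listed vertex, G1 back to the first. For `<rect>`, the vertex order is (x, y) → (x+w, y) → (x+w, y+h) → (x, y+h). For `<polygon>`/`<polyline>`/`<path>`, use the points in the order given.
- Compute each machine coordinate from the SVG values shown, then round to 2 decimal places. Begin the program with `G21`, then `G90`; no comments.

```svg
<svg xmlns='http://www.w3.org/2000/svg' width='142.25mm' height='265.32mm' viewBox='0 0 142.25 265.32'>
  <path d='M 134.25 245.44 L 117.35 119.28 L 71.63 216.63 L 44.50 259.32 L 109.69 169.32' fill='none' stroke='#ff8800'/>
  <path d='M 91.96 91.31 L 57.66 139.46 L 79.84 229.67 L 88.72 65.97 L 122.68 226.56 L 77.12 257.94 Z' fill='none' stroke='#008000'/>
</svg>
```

viewBox `0 0 142.25 265.32` with mm width/height → 1 unit = 1 mm. Flip: y_m = 265.32 − y_svg.

**Shape 1** — `<path>` open polyline, stroke `#ff8800` → cut (S840, F1098). Machine vertices: (134.25,19.88) → (117.35,146.04) → (71.63,48.69) → (44.50,6.00) → (109.69,96.00). Open path.

**Shape 2** — `<path>` closed polygon, stroke `#008000` → engrave (S246, F2015). Machine vertices: (91.96,174.01) → (57.66,125.86) → (79.84,35.65) → (88.72,199.35) → (122.68,38.76) → (77.12,7.38) → (91.96,174.01). Closed: final G1 returns to the first vertex.

G21
G90
G0 X134.25 Y19.88
M3 S840
G01 X117.35 Y146.04 F1098
G01 X71.63 Y48.69 F1098
G01 X44.50 Y6.00 F1098
G01 X109.69 Y96.00 F1098
M5
G0 X91.96 Y174.01
M3 S246
G01 X57.66 Y125.86 F2015
G01 X79.84 Y35.65 F2015
G01 X88.72 Y199.35 F2015
G01 X122.68 Y38.76 F2015
G01 X77.12 Y7.38 F2015
G01 X91.96 Y174.01 F2015
M5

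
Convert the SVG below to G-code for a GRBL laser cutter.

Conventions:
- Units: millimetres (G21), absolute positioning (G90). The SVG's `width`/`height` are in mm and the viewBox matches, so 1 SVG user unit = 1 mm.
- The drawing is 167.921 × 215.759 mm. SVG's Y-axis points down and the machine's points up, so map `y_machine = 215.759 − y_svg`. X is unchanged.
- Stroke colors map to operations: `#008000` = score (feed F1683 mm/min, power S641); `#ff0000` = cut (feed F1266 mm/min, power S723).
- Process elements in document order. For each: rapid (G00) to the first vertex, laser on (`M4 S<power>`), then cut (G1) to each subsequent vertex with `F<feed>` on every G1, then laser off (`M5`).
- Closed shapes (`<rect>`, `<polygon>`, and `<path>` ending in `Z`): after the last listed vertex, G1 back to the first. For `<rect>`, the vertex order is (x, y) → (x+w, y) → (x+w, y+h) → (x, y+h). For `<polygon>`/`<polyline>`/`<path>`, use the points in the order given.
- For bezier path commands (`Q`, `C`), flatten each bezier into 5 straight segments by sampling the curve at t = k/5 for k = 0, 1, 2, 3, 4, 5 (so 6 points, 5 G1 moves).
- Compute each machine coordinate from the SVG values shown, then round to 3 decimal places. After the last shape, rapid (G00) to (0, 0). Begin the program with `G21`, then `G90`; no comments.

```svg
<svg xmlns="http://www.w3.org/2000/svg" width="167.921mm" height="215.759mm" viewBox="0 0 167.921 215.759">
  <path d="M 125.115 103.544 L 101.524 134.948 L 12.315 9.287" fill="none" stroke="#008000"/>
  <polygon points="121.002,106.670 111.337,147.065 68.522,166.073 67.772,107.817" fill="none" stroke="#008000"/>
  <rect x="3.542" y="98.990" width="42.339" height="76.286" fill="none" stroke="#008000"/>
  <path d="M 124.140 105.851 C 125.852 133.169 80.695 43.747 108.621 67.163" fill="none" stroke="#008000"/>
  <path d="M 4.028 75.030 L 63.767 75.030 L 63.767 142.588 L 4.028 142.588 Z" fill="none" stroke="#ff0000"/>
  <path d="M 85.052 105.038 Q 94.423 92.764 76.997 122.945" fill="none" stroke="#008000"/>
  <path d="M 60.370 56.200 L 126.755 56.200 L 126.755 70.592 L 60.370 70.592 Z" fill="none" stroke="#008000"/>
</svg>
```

G21
G90
G00 X125.115 Y112.215
M4 S641
G1 X101.524 Y80.811 F1683
G1 X12.315 Y206.472 F1683
M5
G00 X121.002 Y109.089
M4 S641
G1 X111.337 Y68.694 F1683
G1 X68.522 Y49.686 F1683
G1 X67.772 Y107.942 F1683
G1 X121.002 Y109.089 F1683
M5
G00 X3.542 Y116.769
M4 S641
G1 X45.881 Y116.769 F1683
G1 X45.881 Y40.483 F1683
G1 X3.542 Y40.483 F1683
G1 X3.542 Y116.769 F1683
M5
G00 X124.140 Y109.908
M4 S641
G1 X120.503 Y105.689 F1683
G1 X111.374 Y118.469 F1683
G1 X102.513 Y137.226 F1683
G1 X99.676 Y150.942 F1683
G1 X108.621 Y148.596 F1683
M5
G00 X4.028 Y140.729
M4 S723
G1 X63.767 Y140.729 F1266
G1 X63.767 Y73.171 F1266
G1 X4.028 Y73.171 F1266
G1 X4.028 Y140.729 F1266
M5
G00 X85.052 Y110.721
M4 S641
G1 X87.729 Y113.932 F1683
G1 X88.261 Y113.747 F1683
G1 X86.650 Y110.166 F1683
G1 X82.896 Y103.188 F1683
G1 X76.997 Y92.814 F1683
M5
G00 X60.370 Y159.559
M4 S641
G1 X126.755 Y159.559 F1683
G1 X126.755 Y145.167 F1683
G1 X60.370 Y145.167 F1683
G1 X60.370 Y159.559 F1683
M5
G00 X0.000 Y0.000

1 u = 1 mm; y_m = 215.759 − y.

[1] `<path>` open polyline, #008000→score S641 F1683: (125.115,112.215) → (101.524,80.811) → (12.315,206.472)

[2] `<polygon>` closed polygon, #008000→score S641 F1683: (121.002,109.089) → (111.337,68.694) → (68.522,49.686) → (67.772,107.942) → (121.002,109.089) (closed)

[3] `<rect>` rectangle, #008000→score S641 F1683: (3.542,116.769) → (45.881,116.769) → (45.881,40.483) → (3.542,40.483) → (3.542,116.769) (closed)

[4] `<path>` cubic bezier, #008000→score S641 F1683: (124.140,109.908) → (120.503,105.689) → (111.374,118.469) → (102.513,137.226) → (99.676,150.942) → (108.621,148.596)

[5] `<path>` rectangle, #ff0000→cut S723 F1266: (4.028,140.729) → (63.767,140.729) → (63.767,73.171) → (4.028,73.171) → (4.028,140.729) (closed)

[6] `<path>` quadratic bezier, #008000→score S641 F1683: (85.052,110.721) → (87.729,113.932) → (88.261,113.747) → (86.650,110.166) → (82.896,103.188) → (76.997,92.814)

[7] `<path>` rectangle, #008000→score S641 F1683: (60.370,159.559) → (126.755,159.559) → (126.755,145.167) → (60.370,145.167) → (60.370,159.559) (closed)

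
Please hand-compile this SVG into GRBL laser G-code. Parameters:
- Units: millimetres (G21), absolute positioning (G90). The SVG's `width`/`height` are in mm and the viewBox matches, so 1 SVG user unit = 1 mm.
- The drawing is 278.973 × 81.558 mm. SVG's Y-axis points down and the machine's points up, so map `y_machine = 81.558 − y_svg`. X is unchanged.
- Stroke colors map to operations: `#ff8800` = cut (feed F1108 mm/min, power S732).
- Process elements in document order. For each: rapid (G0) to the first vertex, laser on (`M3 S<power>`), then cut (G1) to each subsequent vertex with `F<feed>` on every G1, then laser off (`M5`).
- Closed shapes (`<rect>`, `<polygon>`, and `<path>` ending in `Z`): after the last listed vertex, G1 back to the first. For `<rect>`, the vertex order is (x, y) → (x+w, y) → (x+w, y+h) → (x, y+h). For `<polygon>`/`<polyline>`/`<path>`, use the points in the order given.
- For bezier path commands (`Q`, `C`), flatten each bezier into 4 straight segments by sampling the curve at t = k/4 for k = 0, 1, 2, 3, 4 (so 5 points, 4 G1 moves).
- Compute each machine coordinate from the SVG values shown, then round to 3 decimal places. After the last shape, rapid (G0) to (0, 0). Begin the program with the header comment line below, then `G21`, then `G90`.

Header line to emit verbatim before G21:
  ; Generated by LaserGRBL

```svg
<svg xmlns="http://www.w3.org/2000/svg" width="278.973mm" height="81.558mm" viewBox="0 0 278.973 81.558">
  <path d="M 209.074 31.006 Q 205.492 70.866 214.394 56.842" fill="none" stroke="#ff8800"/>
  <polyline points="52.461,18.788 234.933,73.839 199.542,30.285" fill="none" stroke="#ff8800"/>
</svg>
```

; Generated by LaserGRBL
G21
G90
G0 X209.074 Y50.552
M3 S732
G1 X208.063 Y33.990 F1108
G1 X208.613 Y24.163 F1108
G1 X210.723 Y21.072 F1108
G1 X214.394 Y24.716 F1108
M5
G0 X52.461 Y62.770
M3 S732
G1 X234.933 Y7.719 F1108
G1 X199.542 Y51.273 F1108
M5
G0 X0.000 Y0.000

1 u = 1 mm; y_m = 81.558 − y.

[1] `<path>` quadratic bezier, #ff8800→cut S732 F1108: (209.074,50.552) → (208.063,33.990) → (208.613,24.163) → (210.723,21.072) → (214.394,24.716)

[2] `<polyline>` open polyline, #ff8800→cut S732 F1108: (52.461,62.770) → (234.933,7.719) → (199.542,51.273)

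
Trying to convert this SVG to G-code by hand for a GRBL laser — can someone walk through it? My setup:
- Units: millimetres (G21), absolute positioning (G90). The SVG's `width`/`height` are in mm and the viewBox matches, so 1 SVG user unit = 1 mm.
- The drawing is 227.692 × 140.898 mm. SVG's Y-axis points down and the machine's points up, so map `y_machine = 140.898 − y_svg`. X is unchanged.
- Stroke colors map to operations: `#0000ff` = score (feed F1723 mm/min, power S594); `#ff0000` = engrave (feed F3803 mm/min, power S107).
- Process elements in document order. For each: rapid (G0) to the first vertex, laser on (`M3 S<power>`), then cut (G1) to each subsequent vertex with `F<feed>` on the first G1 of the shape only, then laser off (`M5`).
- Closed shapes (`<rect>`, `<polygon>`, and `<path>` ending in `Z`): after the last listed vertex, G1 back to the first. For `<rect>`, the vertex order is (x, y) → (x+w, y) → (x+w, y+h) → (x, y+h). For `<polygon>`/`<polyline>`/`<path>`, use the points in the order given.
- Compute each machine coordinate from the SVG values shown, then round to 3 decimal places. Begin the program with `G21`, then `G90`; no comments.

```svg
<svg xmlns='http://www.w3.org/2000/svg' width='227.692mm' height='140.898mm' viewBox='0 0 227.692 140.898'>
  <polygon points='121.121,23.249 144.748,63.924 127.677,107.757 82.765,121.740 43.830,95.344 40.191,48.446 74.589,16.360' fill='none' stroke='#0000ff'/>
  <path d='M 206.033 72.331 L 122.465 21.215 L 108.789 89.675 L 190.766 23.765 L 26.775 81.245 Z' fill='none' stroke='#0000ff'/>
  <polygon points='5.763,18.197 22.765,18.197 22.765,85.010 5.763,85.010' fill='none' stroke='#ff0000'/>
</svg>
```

G21
G90
G0 X121.121 Y117.649
M3 S594
G1 X144.748 Y76.974 F1723
G1 X127.677 Y33.141
G1 X82.765 Y19.158
G1 X43.830 Y45.554
G1 X40.191 Y92.452
G1 X74.589 Y124.538
G1 X121.121 Y117.649
M5
G0 X206.033 Y68.567
M3 S594
G1 X122.465 Y119.683 F1723
G1 X108.789 Y51.223
G1 X190.766 Y117.133
G1 X26.775 Y59.653
G1 X206.033 Y68.567
M5
G0 X5.763 Y122.701
M3 S107
G1 X22.765 Y122.701 F3803
G1 X22.765 Y55.888
G1 X5.763 Y55.888
G1 X5.763 Y122.701
M5

1 u = 1 mm; y_m = 140.898 − y.

[1] `<polygon>` regular polygon, #0000ff→score S594 F1723: (121.121,117.649) → (144.748,76.974) → (127.677,33.141) → (82.765,19.158) → (43.830,45.554) → (40.191,92.452) → (74.589,124.538) → (121.121,117.649) (closed)

[2] `<path>` closed polygon, #0000ff→score S594 F1723: (206.033,68.567) → (122.465,119.683) → (108.789,51.223) → (190.766,117.133) → (26.775,59.653) → (206.033,68.567) (closed)

[3] `<polygon>` rectangle, #ff0000→engrave S107 F3803: (5.763,122.701) → (22.765,122.701) → (22.765,55.888) → (5.763,55.888) → (5.763,122.701) (closed)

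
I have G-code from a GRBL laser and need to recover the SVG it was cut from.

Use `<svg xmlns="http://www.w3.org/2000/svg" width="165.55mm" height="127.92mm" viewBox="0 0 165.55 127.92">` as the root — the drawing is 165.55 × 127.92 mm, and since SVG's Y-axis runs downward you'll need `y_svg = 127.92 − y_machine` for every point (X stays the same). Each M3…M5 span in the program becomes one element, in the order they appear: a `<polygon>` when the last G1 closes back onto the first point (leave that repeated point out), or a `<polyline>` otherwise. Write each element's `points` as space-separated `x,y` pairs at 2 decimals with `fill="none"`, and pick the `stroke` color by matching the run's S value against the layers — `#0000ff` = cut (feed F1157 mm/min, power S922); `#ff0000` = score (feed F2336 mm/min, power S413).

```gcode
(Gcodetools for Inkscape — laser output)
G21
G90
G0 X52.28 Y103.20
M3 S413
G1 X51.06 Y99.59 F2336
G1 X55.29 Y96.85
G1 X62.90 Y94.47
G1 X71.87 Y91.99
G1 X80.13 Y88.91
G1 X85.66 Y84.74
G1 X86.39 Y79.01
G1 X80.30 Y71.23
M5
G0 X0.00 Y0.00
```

<svg xmlns="http://www.w3.org/2000/svg" width="165.55mm" height="127.92mm" viewBox="0 0 165.55 127.92">
  <polyline points="52.28,24.72 51.06,28.33 55.29,31.07 62.90,33.45 71.87,35.93 80.13,39.01 85.66,43.18 86.39,48.91 80.30,56.69" fill="none" stroke="#ff0000"/>
</svg>

y_svg = 127.92 − y_m. Every run uses S413, so all elements get stroke `#ff0000` (score).

[1] open run; points: 52.28,24.72 51.06,28.33 55.29,31.07 62.90,33.45 71.87,35.93 80.13,39.01 85.66,43.18 86.39,48.91 80.30,56.69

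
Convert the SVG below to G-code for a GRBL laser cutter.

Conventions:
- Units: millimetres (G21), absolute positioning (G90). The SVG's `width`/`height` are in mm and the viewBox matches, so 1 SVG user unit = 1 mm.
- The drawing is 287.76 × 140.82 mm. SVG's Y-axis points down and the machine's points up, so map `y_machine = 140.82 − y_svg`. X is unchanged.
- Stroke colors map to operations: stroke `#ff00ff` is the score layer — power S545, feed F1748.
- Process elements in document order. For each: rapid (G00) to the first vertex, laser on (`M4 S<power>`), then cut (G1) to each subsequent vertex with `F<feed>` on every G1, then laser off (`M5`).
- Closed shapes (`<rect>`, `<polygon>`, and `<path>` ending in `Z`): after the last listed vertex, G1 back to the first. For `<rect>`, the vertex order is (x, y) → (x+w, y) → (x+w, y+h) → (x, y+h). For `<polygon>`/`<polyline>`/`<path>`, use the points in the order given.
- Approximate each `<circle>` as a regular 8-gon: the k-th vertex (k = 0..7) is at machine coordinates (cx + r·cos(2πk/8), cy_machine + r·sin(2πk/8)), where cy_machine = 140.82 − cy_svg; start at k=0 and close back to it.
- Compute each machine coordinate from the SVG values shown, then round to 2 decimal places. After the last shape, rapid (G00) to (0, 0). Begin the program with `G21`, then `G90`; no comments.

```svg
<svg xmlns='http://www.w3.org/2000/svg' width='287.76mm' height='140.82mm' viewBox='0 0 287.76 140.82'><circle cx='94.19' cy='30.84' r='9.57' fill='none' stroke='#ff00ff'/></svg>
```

G21
G90
G00 X103.76 Y109.98
M4 S545
G1 X100.96 Y116.75 F1748
G1 X94.19 Y119.55 F1748
G1 X87.42 Y116.75 F1748
G1 X84.62 Y109.98 F1748
G1 X87.42 Y103.21 F1748
G1 X94.19 Y100.41 F1748
G1 X100.96 Y103.21 F1748
G1 X103.76 Y109.98 F1748
M5
G00 X0.00 Y0.00

viewBox `0 0 287.76 140.82` with mm width/height → 1 unit = 1 mm. Flip: y_m = 140.82 − y_svg.

**Shape 1** — `<circle>` circle, stroke `#ff00ff` → score (S545, F1748). Machine vertices: (103.76,109.98) → (100.96,116.75) → (94.19,119.55) → (87.42,116.75) → (84.62,109.98) → (87.42,103.21) → (94.19,100.41) → (100.96,103.21) → (103.76,109.98). Closed: final G1 returns to the first vertex.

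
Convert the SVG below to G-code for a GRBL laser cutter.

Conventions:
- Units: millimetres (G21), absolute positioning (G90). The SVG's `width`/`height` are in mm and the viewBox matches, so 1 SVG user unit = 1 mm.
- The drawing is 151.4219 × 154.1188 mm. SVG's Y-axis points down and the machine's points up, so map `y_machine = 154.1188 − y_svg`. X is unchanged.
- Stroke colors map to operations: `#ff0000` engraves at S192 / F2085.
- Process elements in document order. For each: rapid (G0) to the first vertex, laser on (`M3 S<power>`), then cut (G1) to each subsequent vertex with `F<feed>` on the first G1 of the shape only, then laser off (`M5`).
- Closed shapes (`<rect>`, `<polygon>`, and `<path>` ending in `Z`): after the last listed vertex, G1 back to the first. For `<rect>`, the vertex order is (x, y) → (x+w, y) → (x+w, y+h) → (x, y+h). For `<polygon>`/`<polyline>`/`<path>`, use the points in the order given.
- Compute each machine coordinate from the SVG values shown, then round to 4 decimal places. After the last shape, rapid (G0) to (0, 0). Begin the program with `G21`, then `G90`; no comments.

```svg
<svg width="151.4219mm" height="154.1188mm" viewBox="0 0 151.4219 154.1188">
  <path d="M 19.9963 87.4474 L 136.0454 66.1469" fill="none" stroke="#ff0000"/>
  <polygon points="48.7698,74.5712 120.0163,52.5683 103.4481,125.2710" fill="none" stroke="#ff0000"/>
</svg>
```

viewBox `0 0 151.4219 154.1188` with mm width/height → 1 unit = 1 mm. Flip: y_m = 154.1188 − y_svg.

**Shape 1** — `<path>` line segment, stroke `#ff0000` → engrave (S192, F2085). Machine vertices: (19.9963,66.6714) → (136.0454,87.9719). Open path.

**Shape 2** — `<polygon>` regular polygon, stroke `#ff0000` → engrave (S192, F2085). Machine vertices: (48.7698,79.5476) → (120.0163,101.5505) → (103.4481,28.8478) → (48.7698,79.5476). Closed: final G1 returns to the first vertex.

G21
G90
G0 X19.9963 Y66.6714
M3 S192
G1 X136.0454 Y87.9719 F2085
M5
G0 X48.7698 Y79.5476
M3 S192
G1 X120.0163 Y101.5505 F2085
G1 X103.4481 Y28.8478
G1 X48.7698 Y79.5476
M5
G0 X0.0000 Y0.0000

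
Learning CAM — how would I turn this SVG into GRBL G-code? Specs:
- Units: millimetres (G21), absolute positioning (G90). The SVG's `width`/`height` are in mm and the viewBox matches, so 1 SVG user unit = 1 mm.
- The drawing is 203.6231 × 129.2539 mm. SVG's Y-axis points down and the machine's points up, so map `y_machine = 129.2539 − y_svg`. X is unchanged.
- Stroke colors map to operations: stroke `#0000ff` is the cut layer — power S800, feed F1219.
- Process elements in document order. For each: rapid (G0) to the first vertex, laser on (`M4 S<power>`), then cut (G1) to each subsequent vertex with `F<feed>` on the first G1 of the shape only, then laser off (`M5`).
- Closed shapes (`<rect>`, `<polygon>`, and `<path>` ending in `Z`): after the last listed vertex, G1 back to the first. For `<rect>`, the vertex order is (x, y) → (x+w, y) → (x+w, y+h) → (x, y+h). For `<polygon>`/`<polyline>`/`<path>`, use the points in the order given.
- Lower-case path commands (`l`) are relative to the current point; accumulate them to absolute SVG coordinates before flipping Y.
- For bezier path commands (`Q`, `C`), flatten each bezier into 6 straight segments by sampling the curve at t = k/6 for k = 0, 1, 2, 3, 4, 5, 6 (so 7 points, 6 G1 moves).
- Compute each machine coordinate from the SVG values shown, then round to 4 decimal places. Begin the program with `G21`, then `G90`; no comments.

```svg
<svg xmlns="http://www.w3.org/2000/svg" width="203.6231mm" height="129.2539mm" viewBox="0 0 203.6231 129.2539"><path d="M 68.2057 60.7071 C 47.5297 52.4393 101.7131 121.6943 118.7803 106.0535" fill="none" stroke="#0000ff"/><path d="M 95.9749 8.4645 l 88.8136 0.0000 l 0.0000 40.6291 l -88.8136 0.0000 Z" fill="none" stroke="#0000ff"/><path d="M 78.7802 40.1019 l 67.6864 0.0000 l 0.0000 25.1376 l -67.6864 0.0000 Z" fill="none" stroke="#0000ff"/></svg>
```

G21
G90
G0 X68.2057 Y68.5468
M4 S800
G1 X63.5876 Y66.9724 F1219
G1 X68.3356 Y56.9892
G1 X79.3393 Y43.1087
G1 X93.4883 Y29.8427
G1 X107.6721 Y21.7027
G1 X118.7803 Y23.2004
M5
G0 X95.9749 Y120.7894
M4 S800
G1 X184.7885 Y120.7894 F1219
G1 X184.7885 Y80.1603
G1 X95.9749 Y80.1603
G1 X95.9749 Y120.7894
M5
G0 X78.7802 Y89.1520
M4 S800
G1 X146.4666 Y89.1520 F1219
G1 X146.4666 Y64.0144
G1 X78.7802 Y64.0144
G1 X78.7802 Y89.1520
M5

viewBox `0 0 203.6231 129.2539` with mm width/height → 1 unit = 1 mm. Flip: y_m = 129.2539 − y_svg.

**Shape 1** — `<path>` cubic bezier, stroke `#0000ff` → cut (S800, F1219). Control points (SVG): P0=(68.2057,60.7071), P1=(47.5297,52.4393), P2=(101.7131,121.6943), P3=(118.7803,106.0535); sampled at t=k/6. Machine vertices: (68.2057,68.5468) → (63.5876,66.9724) → (68.3356,56.9892) → (79.3393,43.1087) → (93.4883,29.8427) → (107.6721,21.7027) → (118.7803,23.2004). Open path.

**Shape 2** — `<path>` rectangle, stroke `#0000ff` → cut (S800, F1219). Machine vertices: (95.9749,120.7894) → (184.7885,120.7894) → (184.7885,80.1603) → (95.9749,80.1603) → (95.9749,120.7894). Closed: final G1 returns to the first vertex.

**Shape 3** — `<path>` rectangle, stroke `#0000ff` → cut (S800, F1219). Machine vertices: (78.7802,89.1520) → (146.4666,89.1520) → (146.4666,64.0144) → (78.7802,64.0144) → (78.7802,89.1520). Closed: final G1 returns to the first vertex.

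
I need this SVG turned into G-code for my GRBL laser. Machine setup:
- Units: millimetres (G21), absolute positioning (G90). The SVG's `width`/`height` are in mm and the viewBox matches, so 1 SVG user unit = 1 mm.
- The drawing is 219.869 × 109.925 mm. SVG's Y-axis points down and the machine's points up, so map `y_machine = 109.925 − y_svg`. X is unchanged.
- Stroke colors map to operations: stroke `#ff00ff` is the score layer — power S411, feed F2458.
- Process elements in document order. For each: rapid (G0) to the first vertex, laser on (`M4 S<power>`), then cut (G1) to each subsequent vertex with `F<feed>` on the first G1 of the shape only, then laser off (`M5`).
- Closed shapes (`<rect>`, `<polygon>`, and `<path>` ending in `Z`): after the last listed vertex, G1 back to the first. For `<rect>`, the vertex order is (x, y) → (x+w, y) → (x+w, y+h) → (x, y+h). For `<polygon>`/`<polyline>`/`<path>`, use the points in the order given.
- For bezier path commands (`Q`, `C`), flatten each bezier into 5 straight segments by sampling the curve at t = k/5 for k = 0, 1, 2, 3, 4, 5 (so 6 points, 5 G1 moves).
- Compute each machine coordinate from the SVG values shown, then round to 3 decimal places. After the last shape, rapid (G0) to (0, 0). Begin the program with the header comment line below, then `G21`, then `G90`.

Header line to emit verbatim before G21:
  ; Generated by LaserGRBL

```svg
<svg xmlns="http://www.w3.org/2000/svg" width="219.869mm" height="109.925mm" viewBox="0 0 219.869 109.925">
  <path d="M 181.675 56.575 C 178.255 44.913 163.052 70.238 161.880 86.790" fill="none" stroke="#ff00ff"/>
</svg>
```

1 u = 1 mm; y_m = 109.925 − y.

[1] `<path>` cubic bezier, #ff00ff→score S411 F2458: (181.675,53.350) → (178.416,56.275) → (173.567,52.519) → (168.369,44.280) → (164.060,33.753) → (161.880,23.135)

; Generated by LaserGRBL
G21
G90
G0 X181.675 Y53.350
M4 S411
G1 X178.416 Y56.275 F2458
G1 X173.567 Y52.519
G1 X168.369 Y44.280
G1 X164.060 Y33.753
G1 X161.880 Y23.135
M5
G0 X0.000 Y0.000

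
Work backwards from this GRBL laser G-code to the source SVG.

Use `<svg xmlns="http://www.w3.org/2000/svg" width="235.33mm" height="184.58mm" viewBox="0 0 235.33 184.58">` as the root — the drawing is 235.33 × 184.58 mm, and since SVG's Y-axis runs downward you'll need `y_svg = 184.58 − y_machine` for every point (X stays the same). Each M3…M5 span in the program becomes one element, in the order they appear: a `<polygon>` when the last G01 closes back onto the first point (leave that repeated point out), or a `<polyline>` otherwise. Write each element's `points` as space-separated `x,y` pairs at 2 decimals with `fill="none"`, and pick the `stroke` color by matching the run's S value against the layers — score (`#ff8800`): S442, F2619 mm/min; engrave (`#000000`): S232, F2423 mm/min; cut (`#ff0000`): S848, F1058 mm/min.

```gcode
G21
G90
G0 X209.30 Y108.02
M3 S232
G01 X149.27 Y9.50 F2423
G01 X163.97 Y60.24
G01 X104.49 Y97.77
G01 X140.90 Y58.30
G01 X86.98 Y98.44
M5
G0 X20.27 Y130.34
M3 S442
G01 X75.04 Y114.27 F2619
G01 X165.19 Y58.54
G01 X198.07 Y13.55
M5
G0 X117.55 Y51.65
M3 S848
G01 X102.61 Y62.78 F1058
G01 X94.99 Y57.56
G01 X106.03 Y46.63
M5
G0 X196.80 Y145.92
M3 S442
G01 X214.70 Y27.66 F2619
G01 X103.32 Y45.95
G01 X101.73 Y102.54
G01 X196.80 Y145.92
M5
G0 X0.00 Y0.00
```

<svg xmlns="http://www.w3.org/2000/svg" width="235.33mm" height="184.58mm" viewBox="0 0 235.33 184.58">
  <polyline points="209.30,76.56 149.27,175.08 163.97,124.34 104.49,86.81 140.90,126.28 86.98,86.14" fill="none" stroke="#000000"/>
  <polyline points="20.27,54.24 75.04,70.31 165.19,126.04 198.07,171.03" fill="none" stroke="#ff8800"/>
  <polyline points="117.55,132.93 102.61,121.80 94.99,127.02 106.03,137.95" fill="none" stroke="#ff0000"/>
  <polygon points="196.80,38.66 214.70,156.92 103.32,138.63 101.73,82.04" fill="none" stroke="#ff8800"/>
</svg>

Machine Y-up, SVG Y-down with viewBox height 184.58, so y_svg = 184.58 − y_machine; X carries over.

Run 1: the run's S232 means `#000000` (engrave). The run is open, so emit a `<polyline>` with points (Y-flipped): 209.30,76.56 149.27,175.08 163.97,124.34 104.49,86.81 140.90,126.28 86.98,86.14.

Run 2: power S442 maps to stroke `#ff8800` (score). The run is open, so emit a `<polyline>` with points (Y-flipped): 20.27,54.24 75.04,70.31 165.19,126.04 198.07,171.03.

Run 3: S848 ⇒ cut layer `#ff0000`. The run is open, so emit a `<polyline>` with points (Y-flipped): 117.55,132.93 102.61,121.80 94.99,127.02 106.03,137.95.

Run 4: power S442 maps to stroke `#ff8800` (score). The run returns to its start, so emit a `<polygon>` with points (Y-flipped): 196.80,38.66 214.70,156.92 103.32,138.63 101.73,82.04.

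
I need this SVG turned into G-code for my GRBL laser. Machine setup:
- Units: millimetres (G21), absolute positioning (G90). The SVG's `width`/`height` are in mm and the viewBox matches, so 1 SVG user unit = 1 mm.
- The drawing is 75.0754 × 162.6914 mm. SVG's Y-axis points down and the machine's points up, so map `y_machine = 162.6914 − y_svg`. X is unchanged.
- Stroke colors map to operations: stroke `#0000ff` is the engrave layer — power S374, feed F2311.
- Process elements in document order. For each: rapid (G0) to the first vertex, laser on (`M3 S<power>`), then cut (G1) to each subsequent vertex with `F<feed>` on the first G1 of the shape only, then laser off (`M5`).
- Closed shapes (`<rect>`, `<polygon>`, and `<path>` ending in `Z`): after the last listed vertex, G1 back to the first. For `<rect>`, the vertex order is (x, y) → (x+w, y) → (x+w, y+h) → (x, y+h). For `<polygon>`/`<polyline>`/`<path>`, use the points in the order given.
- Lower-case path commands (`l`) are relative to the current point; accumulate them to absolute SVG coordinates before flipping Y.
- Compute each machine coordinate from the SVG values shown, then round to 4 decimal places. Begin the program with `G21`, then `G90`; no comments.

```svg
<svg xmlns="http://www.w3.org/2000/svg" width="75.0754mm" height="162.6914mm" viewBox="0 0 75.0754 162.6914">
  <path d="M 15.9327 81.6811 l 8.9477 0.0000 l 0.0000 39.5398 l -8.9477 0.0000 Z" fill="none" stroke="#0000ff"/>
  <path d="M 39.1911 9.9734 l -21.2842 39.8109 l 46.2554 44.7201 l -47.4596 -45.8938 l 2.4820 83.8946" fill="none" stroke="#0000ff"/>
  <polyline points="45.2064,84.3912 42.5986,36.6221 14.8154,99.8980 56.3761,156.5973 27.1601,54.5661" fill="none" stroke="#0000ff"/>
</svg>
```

G21
G90
G0 X15.9327 Y81.0103
M3 S374
G1 X24.8804 Y81.0103 F2311
G1 X24.8804 Y41.4705
G1 X15.9327 Y41.4705
G1 X15.9327 Y81.0103
M5
G0 X39.1911 Y152.7180
M3 S374
G1 X17.9069 Y112.9071 F2311
G1 X64.1623 Y68.1870
G1 X16.7027 Y114.0808
G1 X19.1847 Y30.1862
M5
G0 X45.2064 Y78.3002
M3 S374
G1 X42.5986 Y126.0693 F2311
G1 X14.8154 Y62.7934
G1 X56.3761 Y6.0941
G1 X27.1601 Y108.1253
M5

viewBox `0 0 75.0754 162.6914` with mm width/height → 1 unit = 1 mm. Flip: y_m = 162.6914 − y_svg.

**Shape 1** — `<path>` rectangle, stroke `#0000ff` → engrave (S374, F2311). Machine vertices: (15.9327,81.0103) → (24.8804,81.0103) → (24.8804,41.4705) → (15.9327,41.4705) → (15.9327,81.0103). Closed: final G1 returns to the first vertex.

**Shape 2** — `<path>` open polyline, stroke `#0000ff` → engrave (S374, F2311). Machine vertices: (39.1911,152.7180) → (17.9069,112.9071) → (64.1623,68.1870) → (16.7027,114.0808) → (19.1847,30.1862). Open path.

**Shape 3** — `<polyline>` open polyline, stroke `#0000ff` → engrave (S374, F2311). Machine vertices: (45.2064,78.3002) → (42.5986,126.0693) → (14.8154,62.7934) → (56.3761,6.0941) → (27.1601,108.1253). Open path.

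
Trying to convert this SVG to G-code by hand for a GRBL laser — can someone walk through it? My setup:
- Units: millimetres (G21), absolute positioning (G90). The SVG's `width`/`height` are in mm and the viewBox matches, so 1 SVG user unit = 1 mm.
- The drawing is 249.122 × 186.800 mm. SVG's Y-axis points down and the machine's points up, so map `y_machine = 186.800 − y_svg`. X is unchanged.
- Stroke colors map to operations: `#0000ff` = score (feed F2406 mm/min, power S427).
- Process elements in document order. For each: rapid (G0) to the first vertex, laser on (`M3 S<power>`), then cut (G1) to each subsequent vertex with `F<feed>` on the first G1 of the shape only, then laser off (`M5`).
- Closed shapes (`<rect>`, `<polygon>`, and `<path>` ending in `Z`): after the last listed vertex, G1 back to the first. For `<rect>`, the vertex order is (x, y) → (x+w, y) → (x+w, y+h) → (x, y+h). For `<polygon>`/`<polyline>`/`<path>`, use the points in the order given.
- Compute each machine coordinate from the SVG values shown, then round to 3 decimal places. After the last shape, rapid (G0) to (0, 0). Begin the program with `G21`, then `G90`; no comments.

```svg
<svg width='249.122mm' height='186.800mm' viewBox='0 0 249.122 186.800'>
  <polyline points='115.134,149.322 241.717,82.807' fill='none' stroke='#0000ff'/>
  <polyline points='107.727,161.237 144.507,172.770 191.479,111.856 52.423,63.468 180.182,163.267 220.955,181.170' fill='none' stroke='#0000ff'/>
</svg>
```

Since the viewBox matches the mm dimensions, user units are millimetres directly. The only transform is the Y-flip y_m = 186.800 − y_svg.

Shape 1 is a line segment drawn with `<polyline>`. Its stroke #0000ff means score at S427, F2406. After flipping Y the toolpath is (115.134,37.478) → (241.717,103.993).

Shape 2 is a open polyline drawn with `<polyline>`. Its stroke #0000ff means score at S427, F2406. After flipping Y the toolpath is (107.727,25.563) → (144.507,14.030) → (191.479,74.944) → (52.423,123.332) → (180.182,23.533) → (220.955,5.630).

G21
G90
G0 X115.134 Y37.478
M3 S427
G1 X241.717 Y103.993 F2406
M5
G0 X107.727 Y25.563
M3 S427
G1 X144.507 Y14.030 F2406
G1 X191.479 Y74.944
G1 X52.423 Y123.332
G1 X180.182 Y23.533
G1 X220.955 Y5.630
M5
G0 X0.000 Y0.000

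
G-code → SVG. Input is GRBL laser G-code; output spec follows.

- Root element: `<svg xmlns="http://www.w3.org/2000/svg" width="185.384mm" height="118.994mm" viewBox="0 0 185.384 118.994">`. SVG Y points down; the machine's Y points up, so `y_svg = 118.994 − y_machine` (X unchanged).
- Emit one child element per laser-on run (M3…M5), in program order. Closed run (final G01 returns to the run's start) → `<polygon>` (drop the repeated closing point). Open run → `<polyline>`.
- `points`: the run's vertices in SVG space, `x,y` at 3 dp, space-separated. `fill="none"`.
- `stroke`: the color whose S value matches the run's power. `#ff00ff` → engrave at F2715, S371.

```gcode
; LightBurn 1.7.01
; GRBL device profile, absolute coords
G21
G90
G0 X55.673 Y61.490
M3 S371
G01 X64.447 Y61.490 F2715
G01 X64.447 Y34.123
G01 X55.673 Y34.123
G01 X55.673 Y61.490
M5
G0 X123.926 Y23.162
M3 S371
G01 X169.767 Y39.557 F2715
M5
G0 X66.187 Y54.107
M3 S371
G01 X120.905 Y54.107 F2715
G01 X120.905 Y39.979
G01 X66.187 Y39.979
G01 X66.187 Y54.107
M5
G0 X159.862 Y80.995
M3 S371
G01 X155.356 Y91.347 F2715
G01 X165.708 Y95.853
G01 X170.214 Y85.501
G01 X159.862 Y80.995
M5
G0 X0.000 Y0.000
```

y_svg = 118.994 − y_m. Every run uses S371, so all elements get stroke `#ff00ff` (engrave).

[1] closed run; points: 55.673,57.504 64.447,57.504 64.447,84.871 55.673,84.871

[2] open run; points: 123.926,95.832 169.767,79.437

[3] closed run; points: 66.187,64.887 120.905,64.887 120.905,79.015 66.187,79.015

[4] closed run; points: 159.862,37.999 155.356,27.647 165.708,23.141 170.214,33.493

<svg xmlns="http://www.w3.org/2000/svg" width="185.384mm" height="118.994mm" viewBox="0 0 185.384 118.994">
  <polygon points="55.673,57.504 64.447,57.504 64.447,84.871 55.673,84.871" fill="none" stroke="#ff00ff"/>
  <polyline points="123.926,95.832 169.767,79.437" fill="none" stroke="#ff00ff"/>
  <polygon points="66.187,64.887 120.905,64.887 120.905,79.015 66.187,79.015" fill="none" stroke="#ff00ff"/>
  <polygon points="159.862,37.999 155.356,27.647 165.708,23.141 170.214,33.493" fill="none" stroke="#ff00ff"/>
</svg>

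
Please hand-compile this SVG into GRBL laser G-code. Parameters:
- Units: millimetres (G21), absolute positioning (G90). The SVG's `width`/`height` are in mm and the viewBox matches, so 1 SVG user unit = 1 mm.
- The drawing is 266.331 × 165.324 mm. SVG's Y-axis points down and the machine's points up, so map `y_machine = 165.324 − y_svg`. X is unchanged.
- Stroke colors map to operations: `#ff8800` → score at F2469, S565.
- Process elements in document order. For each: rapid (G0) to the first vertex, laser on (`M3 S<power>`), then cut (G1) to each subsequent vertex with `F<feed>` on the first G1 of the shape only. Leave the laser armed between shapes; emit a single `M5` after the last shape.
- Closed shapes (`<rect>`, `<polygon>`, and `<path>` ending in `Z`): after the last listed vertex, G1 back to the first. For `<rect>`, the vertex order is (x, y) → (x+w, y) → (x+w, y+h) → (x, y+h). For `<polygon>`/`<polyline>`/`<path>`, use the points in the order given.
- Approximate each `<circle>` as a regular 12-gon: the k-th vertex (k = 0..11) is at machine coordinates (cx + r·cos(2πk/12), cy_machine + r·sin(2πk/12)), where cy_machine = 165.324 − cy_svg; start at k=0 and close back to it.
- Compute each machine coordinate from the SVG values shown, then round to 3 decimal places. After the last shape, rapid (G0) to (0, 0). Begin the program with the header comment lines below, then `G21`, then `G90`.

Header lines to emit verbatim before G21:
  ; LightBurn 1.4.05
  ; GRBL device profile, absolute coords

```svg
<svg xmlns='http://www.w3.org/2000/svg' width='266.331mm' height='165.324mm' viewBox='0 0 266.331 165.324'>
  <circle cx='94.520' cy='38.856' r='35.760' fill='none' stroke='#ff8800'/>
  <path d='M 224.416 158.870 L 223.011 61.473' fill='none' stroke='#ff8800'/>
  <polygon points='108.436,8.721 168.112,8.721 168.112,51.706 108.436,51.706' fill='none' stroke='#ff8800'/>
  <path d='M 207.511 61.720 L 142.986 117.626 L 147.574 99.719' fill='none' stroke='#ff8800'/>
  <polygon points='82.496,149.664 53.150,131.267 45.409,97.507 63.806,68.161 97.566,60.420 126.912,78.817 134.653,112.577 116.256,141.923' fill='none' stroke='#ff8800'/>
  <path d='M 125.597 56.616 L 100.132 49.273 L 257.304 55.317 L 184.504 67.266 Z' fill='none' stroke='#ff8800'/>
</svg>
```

; LightBurn 1.4.05
; GRBL device profile, absolute coords
G21
G90
G0 X130.280 Y126.468
M3 S565
G1 X125.489 Y144.348 F2469
G1 X112.400 Y157.437
G1 X94.520 Y162.228
G1 X76.640 Y157.437
G1 X63.551 Y144.348
G1 X58.760 Y126.468
G1 X63.551 Y108.588
G1 X76.640 Y95.499
G1 X94.520 Y90.708
G1 X112.400 Y95.499
G1 X125.489 Y108.588
G1 X130.280 Y126.468
G0 X224.416 Y6.454
M3 S565
G1 X223.011 Y103.851 F2469
G0 X108.436 Y156.603
M3 S565
G1 X168.112 Y156.603 F2469
G1 X168.112 Y113.618
G1 X108.436 Y113.618
G1 X108.436 Y156.603
G0 X207.511 Y103.604
M3 S565
G1 X142.986 Y47.698 F2469
G1 X147.574 Y65.605
G0 X82.496 Y15.660
M3 S565
G1 X53.150 Y34.057 F2469
G1 X45.409 Y67.817
G1 X63.806 Y97.163
G1 X97.566 Y104.904
G1 X126.912 Y86.507
G1 X134.653 Y52.747
G1 X116.256 Y23.401
G1 X82.496 Y15.660
G0 X125.597 Y108.708
M3 S565
G1 X100.132 Y116.051 F2469
G1 X257.304 Y110.007
G1 X184.504 Y98.058
G1 X125.597 Y108.708
M5
G0 X0.000 Y0.000

Since the viewBox matches the mm dimensions, user units are millimetres directly. The only transform is the Y-flip y_m = 165.324 − y_svg.

Shape 1 is a circle drawn with `<circle>`. Its stroke #ff8800 means score at S565, F2469. After flipping Y the toolpath is (130.280,126.468) → (125.489,144.348) → (112.400,157.437) → (94.520,162.228) → (76.640,157.437) → (63.551,144.348) → (58.760,126.468) → (63.551,108.588) → (76.640,95.499) → (94.520,90.708) → (112.400,95.499) → (125.489,108.588) → (130.280,126.468), returning to the start.

Shape 2 is a line segment drawn with `<path>`. Its stroke #ff8800 means score at S565, F2469. After flipping Y the toolpath is (224.416,6.454) → (223.011,103.851).

Shape 3 is a rectangle drawn with `<polygon>`. Its stroke #ff8800 means score at S565, F2469. After flipping Y the toolpath is (108.436,156.603) → (168.112,156.603) → (168.112,113.618) → (108.436,113.618) → (108.436,156.603), returning to the start.

Shape 4 is a open polyline drawn with `<path>`. Its stroke #ff8800 means score at S565, F2469. After flipping Y the toolpath is (207.511,103.604) → (142.986,47.698) → (147.574,65.605).

Shape 5 is a regular polygon drawn with `<polygon>`. Its stroke #ff8800 means score at S565, F2469. After flipping Y the toolpath is (82.496,15.660) → (53.150,34.057) → (45.409,67.817) → (63.806,97.163) → (97.566,104.904) → (126.912,86.507) → (134.653,52.747) → (116.256,23.401) → (82.496,15.660), returning to the start.

Shape 6 is a closed polygon drawn with `<path>`. Its stroke #ff8800 means score at S565, F2469. After flipping Y the toolpath is (125.597,108.708) → (100.132,116.051) → (257.304,110.007) → (184.504,98.058) → (125.597,108.708), returning to the start.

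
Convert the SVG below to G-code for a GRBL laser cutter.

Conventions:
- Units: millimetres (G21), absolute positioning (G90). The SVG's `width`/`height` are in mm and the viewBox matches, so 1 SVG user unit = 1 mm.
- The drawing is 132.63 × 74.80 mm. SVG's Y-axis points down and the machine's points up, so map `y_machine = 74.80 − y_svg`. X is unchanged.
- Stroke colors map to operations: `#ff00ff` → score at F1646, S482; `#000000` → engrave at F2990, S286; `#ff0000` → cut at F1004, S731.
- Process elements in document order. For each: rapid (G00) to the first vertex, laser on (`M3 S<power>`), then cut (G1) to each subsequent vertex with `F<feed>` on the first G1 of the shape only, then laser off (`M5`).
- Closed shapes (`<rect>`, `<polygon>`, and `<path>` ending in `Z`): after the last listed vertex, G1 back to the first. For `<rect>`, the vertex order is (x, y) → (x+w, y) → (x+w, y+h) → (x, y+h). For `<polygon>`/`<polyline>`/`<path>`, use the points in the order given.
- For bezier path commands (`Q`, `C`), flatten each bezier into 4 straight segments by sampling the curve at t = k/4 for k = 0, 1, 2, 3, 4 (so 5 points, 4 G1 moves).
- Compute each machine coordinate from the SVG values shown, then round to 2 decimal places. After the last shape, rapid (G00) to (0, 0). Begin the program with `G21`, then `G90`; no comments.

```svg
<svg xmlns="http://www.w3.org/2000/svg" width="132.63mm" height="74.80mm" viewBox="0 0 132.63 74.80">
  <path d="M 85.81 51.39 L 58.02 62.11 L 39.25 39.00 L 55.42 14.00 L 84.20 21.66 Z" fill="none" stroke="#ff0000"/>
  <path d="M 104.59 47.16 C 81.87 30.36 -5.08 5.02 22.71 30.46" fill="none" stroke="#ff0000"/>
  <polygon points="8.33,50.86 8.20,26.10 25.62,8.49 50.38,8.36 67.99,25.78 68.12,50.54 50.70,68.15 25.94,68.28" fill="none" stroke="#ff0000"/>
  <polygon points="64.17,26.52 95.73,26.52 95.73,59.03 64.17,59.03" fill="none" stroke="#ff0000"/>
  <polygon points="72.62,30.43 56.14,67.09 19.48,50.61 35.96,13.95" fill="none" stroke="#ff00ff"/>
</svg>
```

1 u = 1 mm; y_m = 74.80 − y.

[1] `<path>` regular polygon, #ff0000→cut S731 F1004: (85.81,23.41) → (58.02,12.69) → (39.25,35.80) → (55.42,60.80) → (84.20,53.14) → (85.81,23.41) (closed)

[2] `<path>` cubic bezier, #ff0000→cut S731 F1004: (104.59,27.64) → (78.30,40.91) → (44.71,51.83) → (20.58,54.83) → (22.71,44.34)

[3] `<polygon>` regular polygon, #ff0000→cut S731 F1004: (8.33,23.94) → (8.20,48.70) → (25.62,66.31) → (50.38,66.44) → (67.99,49.02) → (68.12,24.26) → (50.70,6.65) → (25.94,6.52) → (8.33,23.94) (closed)

[4] `<polygon>` rectangle, #ff0000→cut S731 F1004: (64.17,48.28) → (95.73,48.28) → (95.73,15.77) → (64.17,15.77) → (64.17,48.28) (closed)

[5] `<polygon>` regular polygon, #ff00ff→score S482 F1646: (72.62,44.37) → (56.14,7.71) → (19.48,24.19) → (35.96,60.85) → (72.62,44.37) (closed)

G21
G90
G00 X85.81 Y23.41
M3 S731
G1 X58.02 Y12.69 F1004
G1 X39.25 Y35.80
G1 X55.42 Y60.80
G1 X84.20 Y53.14
G1 X85.81 Y23.41
M5
G00 X104.59 Y27.64
M3 S731
G1 X78.30 Y40.91 F1004
G1 X44.71 Y51.83
G1 X20.58 Y54.83
G1 X22.71 Y44.34
M5
G00 X8.33 Y23.94
M3 S731
G1 X8.20 Y48.70 F1004
G1 X25.62 Y66.31
G1 X50.38 Y66.44
G1 X67.99 Y49.02
G1 X68.12 Y24.26
G1 X50.70 Y6.65
G1 X25.94 Y6.52
G1 X8.33 Y23.94
M5
G00 X64.17 Y48.28
M3 S731
G1 X95.73 Y48.28 F1004
G1 X95.73 Y15.77
G1 X64.17 Y15.77
G1 X64.17 Y48.28
M5
G00 X72.62 Y44.37
M3 S482
G1 X56.14 Y7.71 F1646
G1 X19.48 Y24.19
G1 X35.96 Y60.85
G1 X72.62 Y44.37
M5
G00 X0.00 Y0.00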